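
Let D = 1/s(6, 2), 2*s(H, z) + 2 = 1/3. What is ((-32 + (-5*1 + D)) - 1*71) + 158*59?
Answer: 46064/5 ≈ 9212.8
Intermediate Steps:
s(H, z) = -5/6 (s(H, z) = -1 + (1/3)/2 = -1 + (1*(1/3))/2 = -1 + (1/2)*(1/3) = -1 + 1/6 = -5/6)
D = -6/5 (D = 1/(-5/6) = -6/5 ≈ -1.2000)
((-32 + (-5*1 + D)) - 1*71) + 158*59 = ((-32 + (-5*1 - 6/5)) - 1*71) + 158*59 = ((-32 + (-5 - 6/5)) - 71) + 9322 = ((-32 - 31/5) - 71) + 9322 = (-191/5 - 71) + 9322 = -546/5 + 9322 = 46064/5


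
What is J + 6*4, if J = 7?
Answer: 31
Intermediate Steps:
J + 6*4 = 7 + 6*4 = 7 + 24 = 31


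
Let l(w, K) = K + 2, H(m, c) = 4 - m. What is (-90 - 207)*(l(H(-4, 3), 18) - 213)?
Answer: 57321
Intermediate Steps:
l(w, K) = 2 + K
(-90 - 207)*(l(H(-4, 3), 18) - 213) = (-90 - 207)*((2 + 18) - 213) = -297*(20 - 213) = -297*(-193) = 57321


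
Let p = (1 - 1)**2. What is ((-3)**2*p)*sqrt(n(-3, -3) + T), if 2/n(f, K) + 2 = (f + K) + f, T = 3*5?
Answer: 0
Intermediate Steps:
T = 15
n(f, K) = 2/(-2 + K + 2*f) (n(f, K) = 2/(-2 + ((f + K) + f)) = 2/(-2 + ((K + f) + f)) = 2/(-2 + (K + 2*f)) = 2/(-2 + K + 2*f))
p = 0 (p = 0**2 = 0)
((-3)**2*p)*sqrt(n(-3, -3) + T) = ((-3)**2*0)*sqrt(2/(-2 - 3 + 2*(-3)) + 15) = (9*0)*sqrt(2/(-2 - 3 - 6) + 15) = 0*sqrt(2/(-11) + 15) = 0*sqrt(2*(-1/11) + 15) = 0*sqrt(-2/11 + 15) = 0*sqrt(163/11) = 0*(sqrt(1793)/11) = 0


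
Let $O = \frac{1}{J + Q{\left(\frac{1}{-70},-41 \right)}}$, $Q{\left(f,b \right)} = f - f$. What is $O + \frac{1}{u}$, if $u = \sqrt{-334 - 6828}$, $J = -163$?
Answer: $- \frac{1}{163} - \frac{i \sqrt{7162}}{7162} \approx -0.006135 - 0.011816 i$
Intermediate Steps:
$Q{\left(f,b \right)} = 0$
$u = i \sqrt{7162}$ ($u = \sqrt{-7162} = i \sqrt{7162} \approx 84.629 i$)
$O = - \frac{1}{163}$ ($O = \frac{1}{-163 + 0} = \frac{1}{-163} = - \frac{1}{163} \approx -0.006135$)
$O + \frac{1}{u} = - \frac{1}{163} + \frac{1}{i \sqrt{7162}} = - \frac{1}{163} - \frac{i \sqrt{7162}}{7162}$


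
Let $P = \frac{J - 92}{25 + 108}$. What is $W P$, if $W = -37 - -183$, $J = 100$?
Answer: $\frac{1168}{133} \approx 8.782$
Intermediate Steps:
$P = \frac{8}{133}$ ($P = \frac{100 - 92}{25 + 108} = \frac{8}{133} \approx 0.06015$)
$W = 146$ ($W = -37 + 183 = 146$)
$W P = 146 \cdot \frac{8}{133} = \frac{1168}{133}$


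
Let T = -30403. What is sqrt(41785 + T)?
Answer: sqrt(11382) ≈ 106.69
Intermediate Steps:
sqrt(41785 + T) = sqrt(41785 - 30403) = sqrt(11382)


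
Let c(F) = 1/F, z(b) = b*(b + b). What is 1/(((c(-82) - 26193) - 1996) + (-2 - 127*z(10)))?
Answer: -82/4394463 ≈ -1.8660e-5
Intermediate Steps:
z(b) = 2*b² (z(b) = b*(2*b) = 2*b²)
1/(((c(-82) - 26193) - 1996) + (-2 - 127*z(10))) = 1/(((1/(-82) - 26193) - 1996) + (-2 - 254*10²)) = 1/(((-1/82 - 26193) - 1996) + (-2 - 254*100)) = 1/((-2147827/82 - 1996) + (-2 - 127*200)) = 1/(-2311499/82 + (-2 - 25400)) = 1/(-2311499/82 - 25402) = 1/(-4394463/82) = -82/4394463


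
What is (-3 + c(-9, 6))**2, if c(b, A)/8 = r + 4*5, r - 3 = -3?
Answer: 24649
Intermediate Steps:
r = 0 (r = 3 - 3 = 0)
c(b, A) = 160 (c(b, A) = 8*(0 + 4*5) = 8*(0 + 20) = 8*20 = 160)
(-3 + c(-9, 6))**2 = (-3 + 160)**2 = 157**2 = 24649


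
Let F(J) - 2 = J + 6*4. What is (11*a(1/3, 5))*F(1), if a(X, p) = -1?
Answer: -297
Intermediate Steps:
F(J) = 26 + J (F(J) = 2 + (J + 6*4) = 2 + (J + 24) = 2 + (24 + J) = 26 + J)
(11*a(1/3, 5))*F(1) = (11*(-1))*(26 + 1) = -11*27 = -297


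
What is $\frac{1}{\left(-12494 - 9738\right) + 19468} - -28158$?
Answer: $\frac{77828711}{2764} \approx 28158.0$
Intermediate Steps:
$\frac{1}{\left(-12494 - 9738\right) + 19468} - -28158 = \frac{1}{-22232 + 19468} + 28158 = \frac{1}{-2764} + 28158 = - \frac{1}{2764} + 28158 = \frac{77828711}{2764}$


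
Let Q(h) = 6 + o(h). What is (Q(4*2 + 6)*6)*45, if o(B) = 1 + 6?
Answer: 3510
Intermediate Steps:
o(B) = 7
Q(h) = 13 (Q(h) = 6 + 7 = 13)
(Q(4*2 + 6)*6)*45 = (13*6)*45 = 78*45 = 3510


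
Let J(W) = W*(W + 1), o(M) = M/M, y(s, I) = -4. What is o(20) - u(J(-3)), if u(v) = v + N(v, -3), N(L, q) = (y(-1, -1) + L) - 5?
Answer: -2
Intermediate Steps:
o(M) = 1
J(W) = W*(1 + W)
N(L, q) = -9 + L (N(L, q) = (-4 + L) - 5 = -9 + L)
u(v) = -9 + 2*v (u(v) = v + (-9 + v) = -9 + 2*v)
o(20) - u(J(-3)) = 1 - (-9 + 2*(-3*(1 - 3))) = 1 - (-9 + 2*(-3*(-2))) = 1 - (-9 + 2*6) = 1 - (-9 + 12) = 1 - 1*3 = 1 - 3 = -2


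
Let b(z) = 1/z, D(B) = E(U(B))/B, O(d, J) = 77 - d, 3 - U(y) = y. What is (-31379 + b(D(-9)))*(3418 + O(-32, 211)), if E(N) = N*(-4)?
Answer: -1770769147/16 ≈ -1.1067e+8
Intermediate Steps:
U(y) = 3 - y
E(N) = -4*N
D(B) = (-12 + 4*B)/B (D(B) = (-4*(3 - B))/B = (-12 + 4*B)/B)
(-31379 + b(D(-9)))*(3418 + O(-32, 211)) = (-31379 + 1/(4 - 12/(-9)))*(3418 + (77 - 1*(-32))) = (-31379 + 1/(4 - 12*(-⅑)))*(3418 + (77 + 32)) = (-31379 + 1/(4 + 4/3))*(3418 + 109) = (-31379 + 1/(16/3))*3527 = (-31379 + 3/16)*3527 = -502061/16*3527 = -1770769147/16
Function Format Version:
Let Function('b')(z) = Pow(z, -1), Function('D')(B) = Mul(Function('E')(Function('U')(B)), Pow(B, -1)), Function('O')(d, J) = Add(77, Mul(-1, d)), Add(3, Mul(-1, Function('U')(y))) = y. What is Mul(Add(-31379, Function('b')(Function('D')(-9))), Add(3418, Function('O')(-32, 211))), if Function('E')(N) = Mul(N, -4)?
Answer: Rational(-1770769147, 16) ≈ -1.1067e+8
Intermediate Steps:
Function('U')(y) = Add(3, Mul(-1, y))
Function('E')(N) = Mul(-4, N)
Function('D')(B) = Mul(Pow(B, -1), Add(-12, Mul(4, B))) (Function('D')(B) = Mul(Mul(-4, Add(3, Mul(-1, B))), Pow(B, -1)) = Mul(Add(-12, Mul(4, B)), Pow(B, -1)) = Mul(Pow(B, -1), Add(-12, Mul(4, B))))
Mul(Add(-31379, Function('b')(Function('D')(-9))), Add(3418, Function('O')(-32, 211))) = Mul(Add(-31379, Pow(Add(4, Mul(-12, Pow(-9, -1))), -1)), Add(3418, Add(77, Mul(-1, -32)))) = Mul(Add(-31379, Pow(Add(4, Mul(-12, Rational(-1, 9))), -1)), Add(3418, Add(77, 32))) = Mul(Add(-31379, Pow(Add(4, Rational(4, 3)), -1)), Add(3418, 109)) = Mul(Add(-31379, Pow(Rational(16, 3), -1)), 3527) = Mul(Add(-31379, Rational(3, 16)), 3527) = Mul(Rational(-502061, 16), 3527) = Rational(-1770769147, 16)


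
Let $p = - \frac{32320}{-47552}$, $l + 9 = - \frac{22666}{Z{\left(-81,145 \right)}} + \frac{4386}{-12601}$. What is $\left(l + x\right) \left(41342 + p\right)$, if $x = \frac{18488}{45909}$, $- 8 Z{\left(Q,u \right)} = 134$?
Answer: $\frac{1600459540266621052657}{28798274101329} \approx 5.5575 \cdot 10^{7}$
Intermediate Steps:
$Z{\left(Q,u \right)} = - \frac{67}{4}$ ($Z{\left(Q,u \right)} = \left(- \frac{1}{8}\right) 134 = - \frac{67}{4}$)
$l = \frac{1134564799}{844267}$ ($l = -9 + \left(- \frac{22666}{- \frac{67}{4}} + \frac{4386}{-12601}\right) = -9 + \left(\left(-22666\right) \left(- \frac{4}{67}\right) + 4386 \left(- \frac{1}{12601}\right)\right) = -9 + \left(\frac{90664}{67} - \frac{4386}{12601}\right) = -9 + \frac{1142163202}{844267} = \frac{1134564799}{844267} \approx 1343.8$)
$x = \frac{18488}{45909}$ ($x = 18488 \cdot \frac{1}{45909} = \frac{18488}{45909} \approx 0.40271$)
$p = \frac{505}{743}$ ($p = \left(-32320\right) \left(- \frac{1}{47552}\right) = \frac{505}{743} \approx 0.67968$)
$\left(l + x\right) \left(41342 + p\right) = \left(\frac{1134564799}{844267} + \frac{18488}{45909}\right) \left(41342 + \frac{505}{743}\right) = \frac{52102344165587}{38759453703} \cdot \frac{30717611}{743} = \frac{1600459540266621052657}{28798274101329}$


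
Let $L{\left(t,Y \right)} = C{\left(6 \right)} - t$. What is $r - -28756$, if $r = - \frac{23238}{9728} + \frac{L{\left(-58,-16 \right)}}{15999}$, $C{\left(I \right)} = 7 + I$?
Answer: $\frac{2237581527779}{77819136} \approx 28754.0$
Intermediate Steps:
$L{\left(t,Y \right)} = 13 - t$ ($L{\left(t,Y \right)} = \left(7 + 6\right) - t = 13 - t$)
$r = - \frac{185547037}{77819136}$ ($r = - \frac{23238}{9728} + \frac{13 - -58}{15999} = \left(-23238\right) \frac{1}{9728} + \left(13 + 58\right) \frac{1}{15999} = - \frac{11619}{4864} + 71 \cdot \frac{1}{15999} = - \frac{11619}{4864} + \frac{71}{15999} = - \frac{185547037}{77819136} \approx -2.3843$)
$r - -28756 = - \frac{185547037}{77819136} - -28756 = - \frac{185547037}{77819136} + 28756 = \frac{2237581527779}{77819136}$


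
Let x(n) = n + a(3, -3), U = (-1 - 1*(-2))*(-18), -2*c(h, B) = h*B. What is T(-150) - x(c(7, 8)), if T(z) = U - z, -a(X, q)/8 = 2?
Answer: 176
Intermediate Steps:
a(X, q) = -16 (a(X, q) = -8*2 = -16)
c(h, B) = -B*h/2 (c(h, B) = -h*B/2 = -B*h/2)
U = -18 (U = (-1 + 2)*(-18) = 1*(-18) = -18)
T(z) = -18 - z
x(n) = -16 + n (x(n) = n - 16 = -16 + n)
T(-150) - x(c(7, 8)) = (-18 - 1*(-150)) - (-16 - ½*8*7) = (-18 + 150) - (-16 - 28) = 132 - 1*(-44) = 132 + 44 = 176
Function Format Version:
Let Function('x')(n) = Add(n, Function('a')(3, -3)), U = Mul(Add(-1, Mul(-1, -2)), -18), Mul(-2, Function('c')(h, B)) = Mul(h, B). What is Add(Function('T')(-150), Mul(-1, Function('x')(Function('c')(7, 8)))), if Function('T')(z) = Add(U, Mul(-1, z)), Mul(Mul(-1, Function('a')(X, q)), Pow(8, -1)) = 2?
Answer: 176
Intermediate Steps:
Function('a')(X, q) = -16 (Function('a')(X, q) = Mul(-8, 2) = -16)
Function('c')(h, B) = Mul(Rational(-1, 2), B, h) (Function('c')(h, B) = Mul(Rational(-1, 2), Mul(h, B)) = Mul(Rational(-1, 2), Mul(B, h)) = Mul(Rational(-1, 2), B, h))
U = -18 (U = Mul(Add(-1, 2), -18) = Mul(1, -18) = -18)
Function('T')(z) = Add(-18, Mul(-1, z))
Function('x')(n) = Add(-16, n) (Function('x')(n) = Add(n, -16) = Add(-16, n))
Add(Function('T')(-150), Mul(-1, Function('x')(Function('c')(7, 8)))) = Add(Add(-18, Mul(-1, -150)), Mul(-1, Add(-16, Mul(Rational(-1, 2), 8, 7)))) = Add(Add(-18, 150), Mul(-1, Add(-16, -28))) = Add(132, Mul(-1, -44)) = Add(132, 44) = 176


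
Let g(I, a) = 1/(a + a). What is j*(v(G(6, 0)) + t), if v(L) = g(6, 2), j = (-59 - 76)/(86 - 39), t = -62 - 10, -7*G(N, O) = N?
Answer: 38745/188 ≈ 206.09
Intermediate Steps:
G(N, O) = -N/7
t = -72
g(I, a) = 1/(2*a)
j = -135/47 ≈ -2.8723
v(L) = ¼ (v(L) = (½)/2 = (½)*(½) = ¼)
j*(v(G(6, 0)) + t) = -135*(¼ - 72)/47 = -135/47*(-287/4) = 38745/188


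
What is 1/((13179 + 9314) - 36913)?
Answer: -1/14420 ≈ -6.9348e-5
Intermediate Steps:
1/((13179 + 9314) - 36913) = 1/(22493 - 36913) = 1/(-14420) = -1/14420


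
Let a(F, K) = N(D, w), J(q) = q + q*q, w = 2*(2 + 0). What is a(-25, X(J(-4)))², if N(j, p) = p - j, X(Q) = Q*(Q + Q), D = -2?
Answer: 36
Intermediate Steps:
w = 4 (w = 2*2 = 4)
J(q) = q + q²
X(Q) = 2*Q² (X(Q) = Q*(2*Q) = 2*Q²)
a(F, K) = 6 (a(F, K) = 4 - 1*(-2) = 4 + 2 = 6)
a(-25, X(J(-4)))² = 6² = 36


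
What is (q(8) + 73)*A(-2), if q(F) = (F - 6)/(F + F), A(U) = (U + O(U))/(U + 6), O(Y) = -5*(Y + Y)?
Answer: 5265/16 ≈ 329.06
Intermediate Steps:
O(Y) = -10*Y
A(U) = -9*U/(6 + U) (A(U) = (U - 10*U)/(U + 6) = (-9*U)/(6 + U) = -9*U/(6 + U))
q(F) = (-6 + F)/(2*F) (q(F) = (-6 + F)/((2*F)) = (-6 + F)*(1/(2*F)) = (-6 + F)/(2*F))
(q(8) + 73)*A(-2) = ((½)*(-6 + 8)/8 + 73)*(-9*(-2)/(6 - 2)) = ((½)*(⅛)*2 + 73)*(-9*(-2)/4) = (⅛ + 73)*(-9*(-2)*¼) = (585/8)*(9/2) = 5265/16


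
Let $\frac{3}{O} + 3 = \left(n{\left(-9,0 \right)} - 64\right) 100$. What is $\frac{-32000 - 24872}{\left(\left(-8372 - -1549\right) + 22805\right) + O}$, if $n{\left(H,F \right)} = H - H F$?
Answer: $- \frac{415336216}{116716543} \approx -3.5585$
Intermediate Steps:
$n{\left(H,F \right)} = H - F H$
$O = - \frac{3}{7303}$ ($O = \frac{3}{-3 + \left(- 9 \left(1 - 0\right) - 64\right) 100} = \frac{3}{-3 + \left(- 9 \left(1 + 0\right) - 64\right) 100} = \frac{3}{-3 + \left(\left(-9\right) 1 - 64\right) 100} = \frac{3}{-3 + \left(-9 - 64\right) 100} = \frac{3}{-3 - 7300} = \frac{3}{-7303} = 3 \left(- \frac{1}{7303}\right) = - \frac{3}{7303} \approx -0.00041079$)
$\frac{-32000 - 24872}{\left(\left(-8372 - -1549\right) + 22805\right) + O} = \frac{-32000 - 24872}{\left(\left(-8372 - -1549\right) + 22805\right) - \frac{3}{7303}} = - \frac{56872}{\left(\left(-8372 + 1549\right) + 22805\right) - \frac{3}{7303}} = - \frac{56872}{\left(-6823 + 22805\right) - \frac{3}{7303}} = - \frac{56872}{15982 - \frac{3}{7303}} = - \frac{56872}{\frac{116716543}{7303}} = \left(-56872\right) \frac{7303}{116716543} = - \frac{415336216}{116716543}$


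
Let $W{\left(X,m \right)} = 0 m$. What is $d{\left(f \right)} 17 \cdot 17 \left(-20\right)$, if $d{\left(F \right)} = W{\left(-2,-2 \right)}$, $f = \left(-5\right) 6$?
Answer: $0$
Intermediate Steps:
$f = -30$
$W{\left(X,m \right)} = 0$
$d{\left(F \right)} = 0$
$d{\left(f \right)} 17 \cdot 17 \left(-20\right) = 0 \cdot 17 \cdot 17 \left(-20\right) = 0 \cdot 289 \left(-20\right) = 0 \left(-5780\right) = 0$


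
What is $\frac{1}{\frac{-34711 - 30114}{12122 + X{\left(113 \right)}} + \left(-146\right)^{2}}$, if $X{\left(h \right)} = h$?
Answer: $\frac{2447}{52147287} \approx 4.6925 \cdot 10^{-5}$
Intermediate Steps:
$\frac{1}{\frac{-34711 - 30114}{12122 + X{\left(113 \right)}} + \left(-146\right)^{2}} = \frac{1}{\frac{-34711 - 30114}{12122 + 113} + \left(-146\right)^{2}} = \frac{1}{- \frac{64825}{12235} + 21316} = \frac{1}{\left(-64825\right) \frac{1}{12235} + 21316} = \frac{1}{- \frac{12965}{2447} + 21316} = \frac{1}{\frac{52147287}{2447}} = \frac{2447}{52147287}$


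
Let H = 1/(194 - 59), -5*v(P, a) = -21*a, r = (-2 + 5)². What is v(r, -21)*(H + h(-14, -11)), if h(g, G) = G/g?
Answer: -10493/150 ≈ -69.953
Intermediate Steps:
r = 9 (r = 3² = 9)
v(P, a) = 21*a/5 (v(P, a) = -(-21)*a/5 = 21*a/5)
H = 1/135 ≈ 0.0074074
v(r, -21)*(H + h(-14, -11)) = ((21/5)*(-21))*(1/135 - 11/(-14)) = -441*(1/135 - 11*(-1/14))/5 = -441*(1/135 + 11/14)/5 = -441/5*1499/1890 = -10493/150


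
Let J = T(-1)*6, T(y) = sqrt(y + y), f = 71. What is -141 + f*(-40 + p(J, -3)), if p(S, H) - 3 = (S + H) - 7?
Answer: -3478 + 426*I*sqrt(2) ≈ -3478.0 + 602.46*I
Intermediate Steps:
T(y) = sqrt(2)*sqrt(y) (T(y) = sqrt(2*y) = sqrt(2)*sqrt(y))
J = 6*I*sqrt(2) (J = (sqrt(2)*sqrt(-1))*6 = (sqrt(2)*I)*6 = (I*sqrt(2))*6 = 6*I*sqrt(2) ≈ 8.4853*I)
p(S, H) = -4 + H + S (p(S, H) = 3 + ((S + H) - 7) = 3 + ((H + S) - 7) = 3 + (-7 + H + S) = -4 + H + S)
-141 + f*(-40 + p(J, -3)) = -141 + 71*(-40 + (-4 - 3 + 6*I*sqrt(2))) = -141 + 71*(-40 + (-7 + 6*I*sqrt(2))) = -141 + 71*(-47 + 6*I*sqrt(2)) = -141 + (-3337 + 426*I*sqrt(2)) = -3478 + 426*I*sqrt(2)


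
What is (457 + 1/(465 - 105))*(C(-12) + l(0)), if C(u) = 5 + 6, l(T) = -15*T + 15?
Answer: 2138773/180 ≈ 11882.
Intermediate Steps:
l(T) = 15 - 15*T
C(u) = 11
(457 + 1/(465 - 105))*(C(-12) + l(0)) = (457 + 1/(465 - 105))*(11 + (15 - 15*0)) = (457 + 1/360)*(11 + (15 + 0)) = (457 + 1/360)*(11 + 15) = (164521/360)*26 = 2138773/180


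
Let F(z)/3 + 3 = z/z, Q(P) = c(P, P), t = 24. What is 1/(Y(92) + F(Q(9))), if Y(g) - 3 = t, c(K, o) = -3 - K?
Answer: 1/21 ≈ 0.047619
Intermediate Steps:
Q(P) = -3 - P
Y(g) = 27 (Y(g) = 3 + 24 = 27)
F(z) = -6 (F(z) = -9 + 3*(z/z) = -9 + 3*1 = -9 + 3 = -6)
1/(Y(92) + F(Q(9))) = 1/(27 - 6) = 1/21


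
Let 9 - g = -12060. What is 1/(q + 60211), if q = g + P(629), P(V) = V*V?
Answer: 1/467921 ≈ 2.1371e-6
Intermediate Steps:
g = 12069 (g = 9 - 1*(-12060) = 9 + 12060 = 12069)
P(V) = V²
q = 407710 (q = 12069 + 629² = 12069 + 395641 = 407710)
1/(q + 60211) = 1/(407710 + 60211) = 1/467921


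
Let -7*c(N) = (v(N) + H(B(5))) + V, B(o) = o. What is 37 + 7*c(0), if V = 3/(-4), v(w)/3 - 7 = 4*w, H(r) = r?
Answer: 47/4 ≈ 11.750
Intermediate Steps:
v(w) = 21 + 12*w (v(w) = 21 + 3*(4*w) = 21 + 12*w)
V = -3/4 (V = 3*(-1/4) = -3/4 ≈ -0.75000)
c(N) = -101/28 - 12*N/7 (c(N) = -(((21 + 12*N) + 5) - 3/4)/7 = -((26 + 12*N) - 3/4)/7 = -(101/4 + 12*N)/7 = -101/28 - 12*N/7)
37 + 7*c(0) = 37 + 7*(-101/28 - 12/7*0) = 37 + 7*(-101/28 + 0) = 37 + 7*(-101/28) = 37 - 101/4 = 47/4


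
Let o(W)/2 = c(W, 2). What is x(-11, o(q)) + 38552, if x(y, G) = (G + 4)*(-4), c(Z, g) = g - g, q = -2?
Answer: 38536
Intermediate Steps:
c(Z, g) = 0
o(W) = 0 (o(W) = 2*0 = 0)
x(y, G) = -16 - 4*G (x(y, G) = (4 + G)*(-4) = -16 - 4*G)
x(-11, o(q)) + 38552 = (-16 - 4*0) + 38552 = (-16 + 0) + 38552 = -16 + 38552 = 38536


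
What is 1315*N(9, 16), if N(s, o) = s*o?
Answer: 189360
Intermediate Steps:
N(s, o) = o*s
1315*N(9, 16) = 1315*(16*9) = 1315*144 = 189360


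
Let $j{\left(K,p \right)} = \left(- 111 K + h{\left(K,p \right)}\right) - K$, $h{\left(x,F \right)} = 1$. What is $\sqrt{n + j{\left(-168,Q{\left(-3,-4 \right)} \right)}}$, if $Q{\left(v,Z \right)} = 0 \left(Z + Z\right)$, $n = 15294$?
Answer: $\sqrt{34111} \approx 184.69$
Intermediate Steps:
$Q{\left(v,Z \right)} = 0$ ($Q{\left(v,Z \right)} = 0 \cdot 2 Z = 0$)
$j{\left(K,p \right)} = 1 - 112 K$ ($j{\left(K,p \right)} = \left(- 111 K + 1\right) - K = \left(1 - 111 K\right) - K = 1 - 112 K$)
$\sqrt{n + j{\left(-168,Q{\left(-3,-4 \right)} \right)}} = \sqrt{15294 + \left(1 - -18816\right)} = \sqrt{15294 + \left(1 + 18816\right)} = \sqrt{15294 + 18817} = \sqrt{34111}$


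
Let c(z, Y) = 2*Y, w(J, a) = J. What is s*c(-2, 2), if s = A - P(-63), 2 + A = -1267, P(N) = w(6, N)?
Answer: -5100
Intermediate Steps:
P(N) = 6
A = -1269 (A = -2 - 1267 = -1269)
s = -1275 (s = -1269 - 1*6 = -1269 - 6 = -1275)
s*c(-2, 2) = -2550*2 = -1275*4 = -5100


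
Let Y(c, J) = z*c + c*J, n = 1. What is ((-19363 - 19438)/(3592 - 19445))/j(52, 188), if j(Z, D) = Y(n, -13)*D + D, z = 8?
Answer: -38801/11921456 ≈ -0.0032547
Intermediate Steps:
Y(c, J) = 8*c + J*c (Y(c, J) = 8*c + c*J = 8*c + J*c)
j(Z, D) = -4*D (j(Z, D) = (1*(8 - 13))*D + D = (1*(-5))*D + D = -5*D + D = -4*D)
((-19363 - 19438)/(3592 - 19445))/j(52, 188) = ((-19363 - 19438)/(3592 - 19445))/((-4*188)) = -38801/(-15853)/(-752) = -38801*(-1/15853)*(-1/752) = (38801/15853)*(-1/752) = -38801/11921456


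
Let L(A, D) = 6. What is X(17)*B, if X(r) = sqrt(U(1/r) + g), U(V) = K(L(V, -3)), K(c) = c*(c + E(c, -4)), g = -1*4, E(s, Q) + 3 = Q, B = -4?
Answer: -4*I*sqrt(10) ≈ -12.649*I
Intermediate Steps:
E(s, Q) = -3 + Q
g = -4
K(c) = c*(-7 + c) (K(c) = c*(c + (-3 - 4)) = c*(c - 7) = c*(-7 + c))
U(V) = -6 (U(V) = 6*(-7 + 6) = 6*(-1) = -6)
X(r) = I*sqrt(10) (X(r) = sqrt(-6 - 4) = sqrt(-10) = I*sqrt(10))
X(17)*B = (I*sqrt(10))*(-4) = -4*I*sqrt(10)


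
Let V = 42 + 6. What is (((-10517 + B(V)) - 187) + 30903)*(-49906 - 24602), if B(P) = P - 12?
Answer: -1507669380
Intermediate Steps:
V = 48
B(P) = -12 + P
(((-10517 + B(V)) - 187) + 30903)*(-49906 - 24602) = (((-10517 + (-12 + 48)) - 187) + 30903)*(-49906 - 24602) = (((-10517 + 36) - 187) + 30903)*(-74508) = ((-10481 - 187) + 30903)*(-74508) = (-10668 + 30903)*(-74508) = 20235*(-74508) = -1507669380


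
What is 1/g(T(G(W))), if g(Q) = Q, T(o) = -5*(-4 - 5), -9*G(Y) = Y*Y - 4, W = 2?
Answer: 1/45 ≈ 0.022222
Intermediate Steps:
G(Y) = 4/9 - Y**2/9 (G(Y) = -(Y*Y - 4)/9 = -(Y**2 - 4)/9 = -(-4 + Y**2)/9 = 4/9 - Y**2/9)
T(o) = 45 (T(o) = -5*(-9) = 45)
1/g(T(G(W))) = 1/45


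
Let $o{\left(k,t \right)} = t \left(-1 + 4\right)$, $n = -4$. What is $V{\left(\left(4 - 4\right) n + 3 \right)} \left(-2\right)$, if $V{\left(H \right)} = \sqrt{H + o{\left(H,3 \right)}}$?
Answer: $- 4 \sqrt{3} \approx -6.9282$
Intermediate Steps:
$o{\left(k,t \right)} = 3 t$ ($o{\left(k,t \right)} = t 3 = 3 t$)
$V{\left(H \right)} = \sqrt{9 + H}$ ($V{\left(H \right)} = \sqrt{H + 3 \cdot 3} = \sqrt{H + 9} = \sqrt{9 + H}$)
$V{\left(\left(4 - 4\right) n + 3 \right)} \left(-2\right) = \sqrt{9 + \left(\left(4 - 4\right) \left(-4\right) + 3\right)} \left(-2\right) = \sqrt{9 + \left(0 \left(-4\right) + 3\right)} \left(-2\right) = \sqrt{9 + \left(0 + 3\right)} \left(-2\right) = \sqrt{9 + 3} \left(-2\right) = \sqrt{12} \left(-2\right) = 2 \sqrt{3} \left(-2\right) = - 4 \sqrt{3}$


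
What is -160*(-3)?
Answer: 480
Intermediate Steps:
-160*(-3) = -32*(-15) = 480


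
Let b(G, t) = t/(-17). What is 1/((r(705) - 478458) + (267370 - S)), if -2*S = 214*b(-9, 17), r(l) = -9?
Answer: -1/211204 ≈ -4.7348e-6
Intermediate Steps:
b(G, t) = -t/17 (b(G, t) = t*(-1/17) = -t/17)
S = 107 (S = -107*(-1/17*17) = -107*(-1) = -½*(-214) = 107)
1/((r(705) - 478458) + (267370 - S)) = 1/((-9 - 478458) + (267370 - 1*107)) = 1/(-478467 + (267370 - 107)) = 1/(-478467 + 267263) = 1/(-211204) = -1/211204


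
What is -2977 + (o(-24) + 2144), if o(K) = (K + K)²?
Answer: 1471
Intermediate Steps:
o(K) = 4*K² (o(K) = (2*K)² = 4*K²)
-2977 + (o(-24) + 2144) = -2977 + (4*(-24)² + 2144) = -2977 + (4*576 + 2144) = -2977 + (2304 + 2144) = -2977 + 4448 = 1471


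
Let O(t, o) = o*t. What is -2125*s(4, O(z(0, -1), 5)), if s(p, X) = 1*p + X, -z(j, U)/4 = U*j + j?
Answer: -8500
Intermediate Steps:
z(j, U) = -4*j - 4*U*j (z(j, U) = -4*(U*j + j) = -4*(j + U*j) = -4*j - 4*U*j)
s(p, X) = X + p (s(p, X) = p + X = X + p)
-2125*s(4, O(z(0, -1), 5)) = -2125*(5*(-4*0*(1 - 1)) + 4) = -2125*(5*(-4*0*0) + 4) = -2125*(5*0 + 4) = -2125*(0 + 4) = -2125*4 = -8500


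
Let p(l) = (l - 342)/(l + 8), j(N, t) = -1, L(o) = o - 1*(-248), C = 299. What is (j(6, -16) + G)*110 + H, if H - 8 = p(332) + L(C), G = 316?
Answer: 1196969/34 ≈ 35205.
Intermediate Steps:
L(o) = 248 + o (L(o) = o + 248 = 248 + o)
p(l) = (-342 + l)/(8 + l)
H = 18869/34 (H = 8 + ((-342 + 332)/(8 + 332) + (248 + 299)) = 8 + (-10/340 + 547) = 8 + ((1/340)*(-10) + 547) = 8 + (-1/34 + 547) = 8 + 18597/34 = 18869/34 ≈ 554.97)
(j(6, -16) + G)*110 + H = (-1 + 316)*110 + 18869/34 = 315*110 + 18869/34 = 34650 + 18869/34 = 1196969/34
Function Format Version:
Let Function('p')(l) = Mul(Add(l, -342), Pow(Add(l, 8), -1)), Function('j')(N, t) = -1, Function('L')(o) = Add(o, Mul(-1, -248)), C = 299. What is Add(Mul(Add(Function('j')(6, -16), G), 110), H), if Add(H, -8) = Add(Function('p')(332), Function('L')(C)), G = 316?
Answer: Rational(1196969, 34) ≈ 35205.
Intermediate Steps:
Function('L')(o) = Add(248, o) (Function('L')(o) = Add(o, 248) = Add(248, o))
Function('p')(l) = Mul(Pow(Add(8, l), -1), Add(-342, l)) (Function('p')(l) = Mul(Add(-342, l), Pow(Add(8, l), -1)) = Mul(Pow(Add(8, l), -1), Add(-342, l)))
H = Rational(18869, 34) (H = Add(8, Add(Mul(Pow(Add(8, 332), -1), Add(-342, 332)), Add(248, 299))) = Add(8, Add(Mul(Pow(340, -1), -10), 547)) = Add(8, Add(Mul(Rational(1, 340), -10), 547)) = Add(8, Add(Rational(-1, 34), 547)) = Add(8, Rational(18597, 34)) = Rational(18869, 34) ≈ 554.97)
Add(Mul(Add(Function('j')(6, -16), G), 110), H) = Add(Mul(Add(-1, 316), 110), Rational(18869, 34)) = Add(Mul(315, 110), Rational(18869, 34)) = Add(34650, Rational(18869, 34)) = Rational(1196969, 34)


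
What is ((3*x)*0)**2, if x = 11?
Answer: 0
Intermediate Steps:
((3*x)*0)**2 = ((3*11)*0)**2 = (33*0)**2 = 0**2 = 0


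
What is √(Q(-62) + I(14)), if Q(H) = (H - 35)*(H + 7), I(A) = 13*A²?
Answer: √7883 ≈ 88.786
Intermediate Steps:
Q(H) = (-35 + H)*(7 + H)
√(Q(-62) + I(14)) = √((-245 + (-62)² - 28*(-62)) + 13*14²) = √((-245 + 3844 + 1736) + 13*196) = √(5335 + 2548) = √7883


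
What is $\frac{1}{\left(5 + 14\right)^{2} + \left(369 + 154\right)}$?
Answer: $\frac{1}{884} \approx 0.0011312$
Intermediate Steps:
$\frac{1}{\left(5 + 14\right)^{2} + \left(369 + 154\right)} = \frac{1}{19^{2} + 523} = \frac{1}{361 + 523} = \frac{1}{884}$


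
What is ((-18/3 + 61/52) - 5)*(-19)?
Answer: 9709/52 ≈ 186.71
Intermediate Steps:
((-18/3 + 61/52) - 5)*(-19) = ((-18*⅓ + 61*(1/52)) - 5)*(-19) = ((-6 + 61/52) - 5)*(-19) = (-251/52 - 5)*(-19) = -511/52*(-19) = 9709/52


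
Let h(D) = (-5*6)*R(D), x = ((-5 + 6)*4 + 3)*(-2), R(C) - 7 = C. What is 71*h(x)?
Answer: 14910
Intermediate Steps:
R(C) = 7 + C
x = -14 (x = (1*4 + 3)*(-2) = (4 + 3)*(-2) = 7*(-2) = -14)
h(D) = -210 - 30*D (h(D) = (-5*6)*(7 + D) = -30*(7 + D) = -210 - 30*D)
71*h(x) = 71*(-210 - 30*(-14)) = 71*(-210 + 420) = 71*210 = 14910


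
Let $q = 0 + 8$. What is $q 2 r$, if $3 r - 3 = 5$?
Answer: $\frac{128}{3} \approx 42.667$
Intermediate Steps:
$r = \frac{8}{3}$ ($r = 1 + \frac{1}{3} \cdot 5 = 1 + \frac{5}{3} = \frac{8}{3} \approx 2.6667$)
$q = 8$
$q 2 r = 8 \cdot 2 \cdot \frac{8}{3} = 16 \cdot \frac{8}{3} = \frac{128}{3}$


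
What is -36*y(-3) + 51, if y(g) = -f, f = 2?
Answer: 123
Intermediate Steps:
y(g) = -2 (y(g) = -1*2 = -2)
-36*y(-3) + 51 = -36*(-2) + 51 = 72 + 51 = 123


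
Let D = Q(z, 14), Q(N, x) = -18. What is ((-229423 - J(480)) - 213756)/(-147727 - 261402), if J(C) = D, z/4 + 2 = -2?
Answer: 443161/409129 ≈ 1.0832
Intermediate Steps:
z = -16 (z = -8 + 4*(-2) = -8 - 8 = -16)
D = -18
J(C) = -18
((-229423 - J(480)) - 213756)/(-147727 - 261402) = ((-229423 - 1*(-18)) - 213756)/(-147727 - 261402) = ((-229423 + 18) - 213756)/(-409129) = (-229405 - 213756)*(-1/409129) = -443161*(-1/409129) = 443161/409129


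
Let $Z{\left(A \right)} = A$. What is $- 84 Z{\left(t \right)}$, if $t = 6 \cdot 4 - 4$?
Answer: $-1680$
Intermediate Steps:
$t = 20$ ($t = 24 - 4 = 20$)
$- 84 Z{\left(t \right)} = \left(-84\right) 20 = -1680$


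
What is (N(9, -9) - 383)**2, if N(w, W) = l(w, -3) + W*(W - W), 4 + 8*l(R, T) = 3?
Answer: 9394225/64 ≈ 1.4678e+5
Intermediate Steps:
l(R, T) = -1/8 (l(R, T) = -1/2 + (1/8)*3 = -1/2 + 3/8 = -1/8)
N(w, W) = -1/8 (N(w, W) = -1/8 + W*(W - W) = -1/8 + W*0 = -1/8 + 0 = -1/8)
(N(9, -9) - 383)**2 = (-1/8 - 383)**2 = (-3065/8)**2 = 9394225/64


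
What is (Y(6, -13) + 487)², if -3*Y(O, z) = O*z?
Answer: 263169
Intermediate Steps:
Y(O, z) = -O*z/3
(Y(6, -13) + 487)² = (-⅓*6*(-13) + 487)² = (26 + 487)² = 513² = 263169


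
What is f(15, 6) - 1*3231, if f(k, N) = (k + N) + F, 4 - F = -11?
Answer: -3195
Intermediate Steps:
F = 15 (F = 4 - 1*(-11) = 4 + 11 = 15)
f(k, N) = 15 + N + k (f(k, N) = (k + N) + 15 = (N + k) + 15 = 15 + N + k)
f(15, 6) - 1*3231 = (15 + 6 + 15) - 1*3231 = 36 - 3231 = -3195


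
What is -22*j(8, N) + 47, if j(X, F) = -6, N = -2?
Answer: 179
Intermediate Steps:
-22*j(8, N) + 47 = -22*(-6) + 47 = 132 + 47 = 179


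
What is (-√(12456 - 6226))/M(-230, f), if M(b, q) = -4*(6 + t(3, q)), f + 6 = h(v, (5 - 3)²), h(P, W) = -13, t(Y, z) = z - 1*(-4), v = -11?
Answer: -√6230/36 ≈ -2.1925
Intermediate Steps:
t(Y, z) = 4 + z (t(Y, z) = z + 4 = 4 + z)
f = -19 (f = -6 - 13 = -19)
M(b, q) = -40 - 4*q (M(b, q) = -4*(6 + (4 + q)) = -4*(10 + q) = -40 - 4*q)
(-√(12456 - 6226))/M(-230, f) = (-√(12456 - 6226))/(-40 - 4*(-19)) = (-√6230)/(-40 + 76) = -√6230/36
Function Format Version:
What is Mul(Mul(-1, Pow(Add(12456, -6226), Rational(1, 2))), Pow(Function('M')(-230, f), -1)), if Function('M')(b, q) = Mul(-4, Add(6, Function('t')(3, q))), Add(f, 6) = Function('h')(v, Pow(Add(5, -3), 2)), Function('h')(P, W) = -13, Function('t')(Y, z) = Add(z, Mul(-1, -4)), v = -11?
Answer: Mul(Rational(-1, 36), Pow(6230, Rational(1, 2))) ≈ -2.1925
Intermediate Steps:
Function('t')(Y, z) = Add(4, z) (Function('t')(Y, z) = Add(z, 4) = Add(4, z))
f = -19 (f = Add(-6, -13) = -19)
Function('M')(b, q) = Add(-40, Mul(-4, q)) (Function('M')(b, q) = Mul(-4, Add(6, Add(4, q))) = Mul(-4, Add(10, q)) = Add(-40, Mul(-4, q)))
Mul(Mul(-1, Pow(Add(12456, -6226), Rational(1, 2))), Pow(Function('M')(-230, f), -1)) = Mul(Mul(-1, Pow(Add(12456, -6226), Rational(1, 2))), Pow(Add(-40, Mul(-4, -19)), -1)) = Mul(Mul(-1, Pow(6230, Rational(1, 2))), Pow(Add(-40, 76), -1)) = Mul(Mul(-1, Pow(6230, Rational(1, 2))), Pow(36, -1)) = Mul(Mul(-1, Pow(6230, Rational(1, 2))), Rational(1, 36)) = Mul(Rational(-1, 36), Pow(6230, Rational(1, 2)))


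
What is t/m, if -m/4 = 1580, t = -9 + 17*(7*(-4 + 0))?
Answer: 97/1264 ≈ 0.076741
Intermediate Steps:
t = -485 (t = -9 + 17*(7*(-4)) = -9 + 17*(-28) = -9 - 476 = -485)
m = -6320 (m = -4*1580 = -6320)
t/m = -485/(-6320) = -485*(-1/6320) = 97/1264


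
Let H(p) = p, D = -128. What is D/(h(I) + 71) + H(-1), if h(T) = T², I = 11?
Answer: -5/3 ≈ -1.6667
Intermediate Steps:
D/(h(I) + 71) + H(-1) = -128/(11² + 71) - 1 = -128/(121 + 71) - 1 = -128/192 - 1 = -128*1/192 - 1 = -⅔ - 1 = -5/3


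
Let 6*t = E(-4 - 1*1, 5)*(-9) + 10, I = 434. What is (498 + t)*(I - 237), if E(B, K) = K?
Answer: 581741/6 ≈ 96957.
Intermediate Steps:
t = -35/6 (t = (5*(-9) + 10)/6 = (-45 + 10)/6 = (⅙)*(-35) = -35/6 ≈ -5.8333)
(498 + t)*(I - 237) = (498 - 35/6)*(434 - 237) = (2953/6)*197 = 581741/6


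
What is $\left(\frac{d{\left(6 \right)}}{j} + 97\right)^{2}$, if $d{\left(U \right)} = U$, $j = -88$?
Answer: $\frac{18190225}{1936} \approx 9395.8$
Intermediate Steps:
$\left(\frac{d{\left(6 \right)}}{j} + 97\right)^{2} = \left(\frac{6}{-88} + 97\right)^{2} = \left(6 \left(- \frac{1}{88}\right) + 97\right)^{2} = \left(- \frac{3}{44} + 97\right)^{2} = \left(\frac{4265}{44}\right)^{2} = \frac{18190225}{1936}$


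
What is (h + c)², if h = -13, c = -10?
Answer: 529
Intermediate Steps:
(h + c)² = (-13 - 10)² = (-23)² = 529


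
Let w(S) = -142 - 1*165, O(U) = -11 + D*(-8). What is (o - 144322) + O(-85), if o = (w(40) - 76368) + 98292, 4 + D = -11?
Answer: -122596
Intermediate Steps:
D = -15 (D = -4 - 11 = -15)
O(U) = 109 (O(U) = -11 - 15*(-8) = -11 + 120 = 109)
w(S) = -307 (w(S) = -142 - 165 = -307)
o = 21617 (o = (-307 - 76368) + 98292 = -76675 + 98292 = 21617)
(o - 144322) + O(-85) = (21617 - 144322) + 109 = -122705 + 109 = -122596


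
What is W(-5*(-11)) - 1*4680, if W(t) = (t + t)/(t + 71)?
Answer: -294785/63 ≈ -4679.1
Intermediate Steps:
W(t) = 2*t/(71 + t) (W(t) = (2*t)/(71 + t) = 2*t/(71 + t))
W(-5*(-11)) - 1*4680 = 2*(-5*(-11))/(71 - 5*(-11)) - 1*4680 = 2*55/(71 + 55) - 4680 = 2*55/126 - 4680 = 2*55*(1/126) - 4680 = 55/63 - 4680 = -294785/63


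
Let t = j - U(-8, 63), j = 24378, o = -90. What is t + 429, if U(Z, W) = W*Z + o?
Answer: 25401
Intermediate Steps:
U(Z, W) = -90 + W*Z (U(Z, W) = W*Z - 90 = -90 + W*Z)
t = 24972 (t = 24378 - (-90 + 63*(-8)) = 24378 - (-90 - 504) = 24378 - 1*(-594) = 24378 + 594 = 24972)
t + 429 = 24972 + 429 = 25401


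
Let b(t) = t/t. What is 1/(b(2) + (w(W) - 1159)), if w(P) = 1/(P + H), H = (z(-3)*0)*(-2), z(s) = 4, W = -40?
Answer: -40/46321 ≈ -0.00086354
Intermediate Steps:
b(t) = 1
H = 0 (H = (4*0)*(-2) = 0*(-2) = 0)
w(P) = 1/P (w(P) = 1/(P + 0) = 1/P)
1/(b(2) + (w(W) - 1159)) = 1/(1 + (1/(-40) - 1159)) = 1/(1 + (-1/40 - 1159)) = 1/(1 - 46361/40) = 1/(-46321/40) = -40/46321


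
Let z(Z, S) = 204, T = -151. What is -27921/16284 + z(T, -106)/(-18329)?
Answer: -171695315/99489812 ≈ -1.7258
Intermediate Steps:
-27921/16284 + z(T, -106)/(-18329) = -27921/16284 + 204/(-18329) = -27921*1/16284 + 204*(-1/18329) = -9307/5428 - 204/18329 = -171695315/99489812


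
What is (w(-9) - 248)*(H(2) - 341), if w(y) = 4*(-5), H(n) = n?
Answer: 90852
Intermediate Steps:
w(y) = -20
(w(-9) - 248)*(H(2) - 341) = (-20 - 248)*(2 - 341) = -268*(-339) = 90852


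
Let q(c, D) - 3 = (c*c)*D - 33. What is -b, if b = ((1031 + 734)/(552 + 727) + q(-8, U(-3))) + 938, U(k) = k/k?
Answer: -1244953/1279 ≈ -973.38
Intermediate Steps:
U(k) = 1
q(c, D) = -30 + D*c² (q(c, D) = 3 + ((c*c)*D - 33) = 3 + (c²*D - 33) = 3 + (D*c² - 33) = 3 + (-33 + D*c²) = -30 + D*c²)
b = 1244953/1279 (b = ((1031 + 734)/(552 + 727) + (-30 + 1*(-8)²)) + 938 = (1765/1279 + (-30 + 1*64)) + 938 = (1765*(1/1279) + (-30 + 64)) + 938 = (1765/1279 + 34) + 938 = 45251/1279 + 938 = 1244953/1279 ≈ 973.38)
-b = -1*1244953/1279 = -1244953/1279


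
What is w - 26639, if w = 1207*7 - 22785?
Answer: -40975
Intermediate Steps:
w = -14336 (w = 8449 - 22785 = -14336)
w - 26639 = -14336 - 26639 = -40975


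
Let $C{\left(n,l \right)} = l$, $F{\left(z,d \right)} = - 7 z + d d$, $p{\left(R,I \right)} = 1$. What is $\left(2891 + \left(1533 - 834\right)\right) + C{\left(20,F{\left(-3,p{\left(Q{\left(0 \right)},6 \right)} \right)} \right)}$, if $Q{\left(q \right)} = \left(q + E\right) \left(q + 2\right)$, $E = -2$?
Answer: $3612$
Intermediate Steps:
$Q{\left(q \right)} = \left(-2 + q\right) \left(2 + q\right)$ ($Q{\left(q \right)} = \left(q - 2\right) \left(q + 2\right) = \left(-2 + q\right) \left(2 + q\right)$)
$F{\left(z,d \right)} = d^{2} - 7 z$ ($F{\left(z,d \right)} = - 7 z + d^{2} = d^{2} - 7 z$)
$\left(2891 + \left(1533 - 834\right)\right) + C{\left(20,F{\left(-3,p{\left(Q{\left(0 \right)},6 \right)} \right)} \right)} = \left(2891 + \left(1533 - 834\right)\right) + \left(1^{2} - -21\right) = \left(2891 + \left(1533 - 834\right)\right) + \left(1 + 21\right) = \left(2891 + 699\right) + 22 = 3590 + 22 = 3612$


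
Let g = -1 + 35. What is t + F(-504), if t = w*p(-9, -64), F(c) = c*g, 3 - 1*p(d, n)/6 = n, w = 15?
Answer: -11106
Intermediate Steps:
g = 34
p(d, n) = 18 - 6*n
F(c) = 34*c (F(c) = c*34 = 34*c)
t = 6030 (t = 15*(18 - 6*(-64)) = 15*(18 + 384) = 15*402 = 6030)
t + F(-504) = 6030 + 34*(-504) = 6030 - 17136 = -11106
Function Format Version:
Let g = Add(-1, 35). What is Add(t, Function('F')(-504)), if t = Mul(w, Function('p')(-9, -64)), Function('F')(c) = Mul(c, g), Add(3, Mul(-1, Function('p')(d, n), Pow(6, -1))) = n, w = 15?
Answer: -11106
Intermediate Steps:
g = 34
Function('p')(d, n) = Add(18, Mul(-6, n))
Function('F')(c) = Mul(34, c) (Function('F')(c) = Mul(c, 34) = Mul(34, c))
t = 6030 (t = Mul(15, Add(18, Mul(-6, -64))) = Mul(15, Add(18, 384)) = Mul(15, 402) = 6030)
Add(t, Function('F')(-504)) = Add(6030, Mul(34, -504)) = Add(6030, -17136) = -11106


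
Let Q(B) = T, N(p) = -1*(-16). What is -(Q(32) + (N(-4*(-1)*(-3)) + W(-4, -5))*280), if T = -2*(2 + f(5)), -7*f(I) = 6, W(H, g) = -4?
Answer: -23504/7 ≈ -3357.7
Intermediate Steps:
f(I) = -6/7 (f(I) = -⅐*6 = -6/7)
N(p) = 16
T = -16/7 (T = -2*(2 - 6/7) = -2*8/7 = -16/7 ≈ -2.2857)
Q(B) = -16/7
-(Q(32) + (N(-4*(-1)*(-3)) + W(-4, -5))*280) = -(-16/7 + (16 - 4)*280) = -(-16/7 + 12*280) = -(-16/7 + 3360) = -1*23504/7 = -23504/7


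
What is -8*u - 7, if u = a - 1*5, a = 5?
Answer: -7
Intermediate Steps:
u = 0 (u = 5 - 1*5 = 5 - 5 = 0)
-8*u - 7 = -8*0 - 7 = 0 - 7 = -7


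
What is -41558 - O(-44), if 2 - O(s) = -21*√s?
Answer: -41560 - 42*I*√11 ≈ -41560.0 - 139.3*I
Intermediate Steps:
O(s) = 2 + 21*√s (O(s) = 2 - (-21)*√s = 2 + 21*√s)
-41558 - O(-44) = -41558 - (2 + 21*√(-44)) = -41558 - (2 + 21*(2*I*√11)) = -41558 - (2 + 42*I*√11) = -41558 + (-2 - 42*I*√11) = -41560 - 42*I*√11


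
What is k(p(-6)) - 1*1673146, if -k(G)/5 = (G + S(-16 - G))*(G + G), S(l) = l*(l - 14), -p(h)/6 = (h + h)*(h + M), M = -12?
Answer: 20982951494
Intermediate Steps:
p(h) = -12*h*(-12 + h) (p(h) = -6*(h + h)*(h - 12) = -6*2*h*(-12 + h) = -12*h*(-12 + h))
S(l) = l*(-14 + l)
k(G) = -10*G*(G + (-30 - G)*(-16 - G)) (k(G) = -5*(G + (-16 - G)*(-14 + (-16 - G)))*(G + G) = -5*(G + (-16 - G)*(-30 - G))*2*G = -5*(G + (-30 - G)*(-16 - G))*2*G = -10*G*(G + (-30 - G)*(-16 - G)))
k(p(-6)) - 1*1673146 = -10*12*(-6)*(12 - 1*(-6))*(12*(-6)*(12 - 1*(-6)) + (16 + 12*(-6)*(12 - 1*(-6)))*(30 + 12*(-6)*(12 - 1*(-6)))) - 1*1673146 = -10*12*(-6)*(12 + 6)*(12*(-6)*(12 + 6) + (16 + 12*(-6)*(12 + 6))*(30 + 12*(-6)*(12 + 6))) - 1673146 = -10*12*(-6)*18*(12*(-6)*18 + (16 + 12*(-6)*18)*(30 + 12*(-6)*18)) - 1673146 = -10*(-1296)*(-1296 + (16 - 1296)*(30 - 1296)) - 1673146 = -10*(-1296)*(-1296 - 1280*(-1266)) - 1673146 = -10*(-1296)*(-1296 + 1620480) - 1673146 = -10*(-1296)*1619184 - 1673146 = 20984624640 - 1673146 = 20982951494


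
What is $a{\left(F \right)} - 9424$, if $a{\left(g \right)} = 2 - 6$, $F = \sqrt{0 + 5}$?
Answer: $-9428$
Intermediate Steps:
$F = \sqrt{5} \approx 2.2361$
$a{\left(g \right)} = -4$
$a{\left(F \right)} - 9424 = -4 - 9424 = -9428$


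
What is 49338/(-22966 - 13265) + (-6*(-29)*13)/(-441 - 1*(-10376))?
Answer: -136072836/119984995 ≈ -1.1341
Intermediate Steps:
49338/(-22966 - 13265) + (-6*(-29)*13)/(-441 - 1*(-10376)) = 49338/(-36231) + (174*13)/(-441 + 10376) = 49338*(-1/36231) + 2262/9935 = -16446/12077 + 2262*(1/9935) = -16446/12077 + 2262/9935 = -136072836/119984995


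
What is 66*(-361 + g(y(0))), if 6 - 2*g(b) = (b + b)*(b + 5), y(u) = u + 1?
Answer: -24024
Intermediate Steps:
y(u) = 1 + u
g(b) = 3 - b*(5 + b) (g(b) = 3 - (b + b)*(b + 5)/2 = 3 - 2*b*(5 + b)/2 = 3 - b*(5 + b))
66*(-361 + g(y(0))) = 66*(-361 + (3 - (1 + 0)² - 5*(1 + 0))) = 66*(-361 + (3 - 1*1² - 5*1)) = 66*(-361 + (3 - 1*1 - 5)) = 66*(-361 + (3 - 1 - 5)) = 66*(-361 - 3) = 66*(-364) = -24024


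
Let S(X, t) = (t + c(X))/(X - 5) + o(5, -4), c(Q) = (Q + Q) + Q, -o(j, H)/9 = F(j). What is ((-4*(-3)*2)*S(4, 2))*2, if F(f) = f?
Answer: -2832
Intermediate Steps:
o(j, H) = -9*j
c(Q) = 3*Q (c(Q) = 2*Q + Q = 3*Q)
S(X, t) = -45 + (t + 3*X)/(-5 + X) (S(X, t) = (t + 3*X)/(X - 5) - 9*5 = (t + 3*X)/(-5 + X) - 45 = -45 + (t + 3*X)/(-5 + X))
((-4*(-3)*2)*S(4, 2))*2 = ((-4*(-3)*2)*((225 + 2 - 42*4)/(-5 + 4)))*2 = ((12*2)*((225 + 2 - 168)/(-1)))*2 = (24*(-1*59))*2 = (24*(-59))*2 = -1416*2 = -2832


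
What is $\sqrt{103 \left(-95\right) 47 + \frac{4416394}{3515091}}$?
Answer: $\frac{29 i \sqrt{6756700225665801}}{3515091} \approx 678.15 i$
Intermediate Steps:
$\sqrt{103 \left(-95\right) 47 + \frac{4416394}{3515091}} = \sqrt{\left(-9785\right) 47 + 4416394 \cdot \frac{1}{3515091}} = \sqrt{-459895 + \frac{4416394}{3515091}} = \sqrt{- \frac{1616568359051}{3515091}} = \frac{29 i \sqrt{6756700225665801}}{3515091}$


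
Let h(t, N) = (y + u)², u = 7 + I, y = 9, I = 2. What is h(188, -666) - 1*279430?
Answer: -279106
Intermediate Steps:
u = 9 (u = 7 + 2 = 9)
h(t, N) = 324 (h(t, N) = (9 + 9)² = 18² = 324)
h(188, -666) - 1*279430 = 324 - 1*279430 = 324 - 279430 = -279106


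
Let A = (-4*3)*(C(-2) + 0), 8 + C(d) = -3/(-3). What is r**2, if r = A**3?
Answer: 351298031616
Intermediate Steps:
C(d) = -7 (C(d) = -8 - 3/(-3) = -8 - 3*(-1/3) = -8 + 1 = -7)
A = 84 (A = (-4*3)*(-7 + 0) = -12*(-7) = 84)
r = 592704 (r = 84**3 = 592704)
r**2 = 592704**2 = 351298031616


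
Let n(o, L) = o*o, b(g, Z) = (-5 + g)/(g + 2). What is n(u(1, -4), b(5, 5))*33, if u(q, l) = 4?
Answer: 528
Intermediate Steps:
b(g, Z) = (-5 + g)/(2 + g)
n(o, L) = o**2
n(u(1, -4), b(5, 5))*33 = 4**2*33 = 16*33 = 528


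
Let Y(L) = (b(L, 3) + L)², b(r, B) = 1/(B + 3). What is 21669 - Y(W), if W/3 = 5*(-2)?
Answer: 748043/36 ≈ 20779.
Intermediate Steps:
b(r, B) = 1/(3 + B)
W = -30 (W = 3*(5*(-2)) = 3*(-10) = -30)
Y(L) = (⅙ + L)² (Y(L) = (1/(3 + 3) + L)² = (1/6 + L)² = (⅙ + L)²)
21669 - Y(W) = 21669 - (1 + 6*(-30))²/36 = 21669 - (1 - 180)²/36 = 21669 - (-179)²/36 = 21669 - 32041/36 = 748043/36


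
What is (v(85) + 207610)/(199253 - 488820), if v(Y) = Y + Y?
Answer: -207780/289567 ≈ -0.71755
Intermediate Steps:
v(Y) = 2*Y
(v(85) + 207610)/(199253 - 488820) = (2*85 + 207610)/(199253 - 488820) = (170 + 207610)/(-289567) = 207780*(-1/289567) = -207780/289567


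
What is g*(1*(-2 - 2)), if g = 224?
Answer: -896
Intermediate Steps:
g*(1*(-2 - 2)) = 224*(1*(-2 - 2)) = 224*(1*(-4)) = 224*(-4) = -896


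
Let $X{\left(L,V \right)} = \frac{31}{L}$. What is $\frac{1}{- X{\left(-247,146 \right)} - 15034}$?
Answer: $- \frac{247}{3713367} \approx -6.6516 \cdot 10^{-5}$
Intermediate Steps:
$\frac{1}{- X{\left(-247,146 \right)} - 15034} = \frac{1}{- \frac{31}{-247} - 15034} = \frac{1}{- \frac{31 \left(-1\right)}{247} - 15034} = \frac{1}{\left(-1\right) \left(- \frac{31}{247}\right) - 15034} = \frac{1}{\frac{31}{247} - 15034} = \frac{1}{- \frac{3713367}{247}} = - \frac{247}{3713367}$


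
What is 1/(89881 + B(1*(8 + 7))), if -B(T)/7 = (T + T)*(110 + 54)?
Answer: 1/55441 ≈ 1.8037e-5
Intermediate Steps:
B(T) = -2296*T (B(T) = -7*(T + T)*(110 + 54) = -7*2*T*164 = -2296*T)
1/(89881 + B(1*(8 + 7))) = 1/(89881 - 2296*(8 + 7)) = 1/(89881 - 2296*15) = 1/(89881 - 34440) = 1/55441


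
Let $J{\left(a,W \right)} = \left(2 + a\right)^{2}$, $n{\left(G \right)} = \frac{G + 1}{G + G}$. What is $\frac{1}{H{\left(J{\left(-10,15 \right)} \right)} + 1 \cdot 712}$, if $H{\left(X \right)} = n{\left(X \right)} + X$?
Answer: $\frac{128}{99393} \approx 0.0012878$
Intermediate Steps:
$n{\left(G \right)} = \frac{1 + G}{2 G}$
$H{\left(X \right)} = X + \frac{1 + X}{2 X}$ ($H{\left(X \right)} = \frac{1 + X}{2 X} + X = X + \frac{1 + X}{2 X}$)
$\frac{1}{H{\left(J{\left(-10,15 \right)} \right)} + 1 \cdot 712} = \frac{1}{\left(\frac{1}{2} + \left(2 - 10\right)^{2} + \frac{1}{2 \left(2 - 10\right)^{2}}\right) + 1 \cdot 712} = \frac{1}{\left(\frac{1}{2} + \left(-8\right)^{2} + \frac{1}{2 \left(-8\right)^{2}}\right) + 712} = \frac{1}{\left(\frac{1}{2} + 64 + \frac{1}{2 \cdot 64}\right) + 712} = \frac{1}{\left(\frac{1}{2} + 64 + \frac{1}{2} \cdot \frac{1}{64}\right) + 712} = \frac{1}{\left(\frac{1}{2} + 64 + \frac{1}{128}\right) + 712} = \frac{1}{\frac{8257}{128} + 712} = \frac{1}{\frac{99393}{128}} = \frac{128}{99393}$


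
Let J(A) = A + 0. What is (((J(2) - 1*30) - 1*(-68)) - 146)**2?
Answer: 11236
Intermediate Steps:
J(A) = A
(((J(2) - 1*30) - 1*(-68)) - 146)**2 = (((2 - 1*30) - 1*(-68)) - 146)**2 = (((2 - 30) + 68) - 146)**2 = ((-28 + 68) - 146)**2 = (40 - 146)**2 = (-106)**2 = 11236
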